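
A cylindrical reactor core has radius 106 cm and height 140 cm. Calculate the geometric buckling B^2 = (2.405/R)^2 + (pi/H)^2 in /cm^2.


B^2 = (2.405/R)^2 + (pi/H)^2
B^2 = (2.405/106)^2 + (pi/140)^2
B^2 = 0.0010183 /cm^2

0.0010183


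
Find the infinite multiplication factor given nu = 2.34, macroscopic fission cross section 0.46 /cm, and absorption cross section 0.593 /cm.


k_inf = nu * Sigma_f / Sigma_a
k_inf = 2.34 * 0.46 / 0.593
k_inf = 1.8152

1.8152


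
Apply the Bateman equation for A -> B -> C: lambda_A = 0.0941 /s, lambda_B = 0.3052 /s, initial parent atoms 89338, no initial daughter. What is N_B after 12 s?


N_B(t) = lambda_A * N_A0 / (lambda_B - lambda_A) * [exp(-lambda_A*t) - exp(-lambda_B*t)]
exp(-0.0941*12) = 0.3232918; exp(-0.3052*12) = 0.02567083
N_B = 0.0941 * 89338 / (0.3052 - 0.0941) * (0.3232918 - 0.02567083)
N_B = 11852

11852


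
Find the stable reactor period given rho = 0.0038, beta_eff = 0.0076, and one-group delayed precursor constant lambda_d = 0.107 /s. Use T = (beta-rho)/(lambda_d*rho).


T = (beta - rho) / (lambda_d * rho)
T = (0.0076 - 0.0038) / (0.107 * 0.0038)
T = 9.3458 s

9.3458


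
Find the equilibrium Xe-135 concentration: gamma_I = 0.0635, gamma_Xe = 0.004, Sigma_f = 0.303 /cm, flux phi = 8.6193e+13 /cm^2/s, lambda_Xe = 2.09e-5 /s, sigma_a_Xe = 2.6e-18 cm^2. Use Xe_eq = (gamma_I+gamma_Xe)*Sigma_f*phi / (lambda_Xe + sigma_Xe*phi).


Xe_eq = (gamma_I + gamma_Xe) * Sigma_f * phi / (lambda_Xe + sigma_Xe * phi)
Numerator = (0.0635 + 0.004) * 0.303 * 8.6193e+13 = 1.762862e+12
Denominator = 2.09e-5 + 2.6e-18 * 8.6193e+13 = 2.450018e-04
Xe_eq = 1.762862e+12 / 2.450018e-04 = 7.1953e+15 /cm^3

7.1953e+15


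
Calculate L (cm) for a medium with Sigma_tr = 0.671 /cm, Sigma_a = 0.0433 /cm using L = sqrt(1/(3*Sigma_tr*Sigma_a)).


D = 1 / (3 * Sigma_tr) = 1 / (3 * 0.671) = 0.4967710 cm
L = sqrt(D / Sigma_a)
L = sqrt(0.4967710 / 0.0433)
L = 3.3871 cm

3.3871


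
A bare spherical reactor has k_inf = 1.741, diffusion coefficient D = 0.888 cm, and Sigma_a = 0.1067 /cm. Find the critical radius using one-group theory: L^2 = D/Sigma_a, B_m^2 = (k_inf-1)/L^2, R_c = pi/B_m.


L^2 = D / Sigma_a = 0.888 / 0.1067 = 8.322399 cm^2
B_m^2 = (k_inf - 1) / L^2 = (1.741 - 1) / 8.322399 = 0.08903683 /cm^2
For a bare sphere: B_g = pi/R, so R_c = pi / sqrt(B_m^2)
R_c = pi / sqrt(0.08903683) = 10.528 cm

10.528


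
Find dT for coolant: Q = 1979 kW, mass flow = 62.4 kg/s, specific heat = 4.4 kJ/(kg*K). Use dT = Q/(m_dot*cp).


dT = Q / (m_dot * cp)
dT = 1979 / (62.4 * 4.4)
dT = 7.2079 C

7.2079


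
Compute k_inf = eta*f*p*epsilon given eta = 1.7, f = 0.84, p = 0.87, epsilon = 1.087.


k_inf = eta * f * p * epsilon
k_inf = 1.7 * 0.84 * 0.87 * 1.087
k_inf = 1.3504

1.3504


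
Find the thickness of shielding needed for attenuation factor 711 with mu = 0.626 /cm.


x = ln(factor) / mu
x = ln(711) / 0.626
x = 10.490 cm

10.490


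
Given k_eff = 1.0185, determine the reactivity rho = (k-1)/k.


rho = (k_eff - 1) / k_eff
rho = (1.0185 - 1) / 1.0185
rho = 0.018164

0.018164


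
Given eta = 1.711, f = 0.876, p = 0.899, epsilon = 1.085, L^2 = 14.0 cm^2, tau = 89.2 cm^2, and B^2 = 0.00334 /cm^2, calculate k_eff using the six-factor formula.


k_inf = eta*f*p*eps = 1.711*0.876*0.899*1.085 = 1.461987
P_TNL = 1/(1 + L^2*B^2) = 1/(1 + 14.0*0.00334) = 0.9553288
P_FNL = exp(-B^2*tau) = exp(-0.00334*89.2) = 0.7423548
k_eff = k_inf * P_TNL * P_FNL = 1.461987 * 0.9553288 * 0.7423548
k_eff = 1.0368

1.0368


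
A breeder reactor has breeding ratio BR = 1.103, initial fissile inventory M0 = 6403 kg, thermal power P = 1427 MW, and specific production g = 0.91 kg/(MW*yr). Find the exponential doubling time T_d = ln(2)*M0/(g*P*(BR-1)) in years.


Breeding gain G = BR - 1 = 1.103 - 1 = 0.103
Fissile production rate = g * P * G = 0.91 * 1427 * 0.103 = 133.75271 kg/yr
T_d = ln(2) * M0 / (g * P * G)
T_d = ln(2) * 6403 / 133.75271 = 33.182 yr

33.182


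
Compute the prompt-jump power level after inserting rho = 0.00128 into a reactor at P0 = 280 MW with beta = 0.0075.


P1/P0 = beta / (beta - rho)
P1/P0 = 0.0075 / (0.0075 - 0.00128) = 1.205788
P1 = 280 * 1.205788 = 337.62 MW

337.62


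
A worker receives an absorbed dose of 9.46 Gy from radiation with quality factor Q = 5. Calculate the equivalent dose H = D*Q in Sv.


H = D * Q
H = 9.46 * 5
H = 47.300 Sv

47.300


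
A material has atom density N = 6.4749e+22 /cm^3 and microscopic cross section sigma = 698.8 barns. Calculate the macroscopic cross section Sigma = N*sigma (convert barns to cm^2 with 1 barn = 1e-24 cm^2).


Sigma = N * sigma_barns * 1e-24
Sigma = 6.4749e+22 * 698.8 * 1e-24
Sigma = 45.247 /cm

45.247


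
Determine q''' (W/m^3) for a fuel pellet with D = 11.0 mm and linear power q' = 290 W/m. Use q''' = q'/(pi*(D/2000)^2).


r = D / 2 / 1000 = 11.0 / 2 / 1000 = 0.0055 m
q''' = q' / (pi * r^2)
q''' = 290 / (pi * 0.0055^2)
q''' = 3.0516e+06 W/m^3

3.0516e+06


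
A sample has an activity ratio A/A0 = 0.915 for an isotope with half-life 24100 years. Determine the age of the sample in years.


lambda = ln(2) / t_half = ln(2) / 24100 = 2.876129e-05 /yr
t = -ln(A/A0) / lambda
t = -ln(0.915) / 2.876129e-05
t = 3088.6 yr

3088.6


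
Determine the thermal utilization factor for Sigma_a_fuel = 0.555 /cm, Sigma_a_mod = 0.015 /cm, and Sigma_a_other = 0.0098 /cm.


f = Sigma_a_fuel / (Sigma_a_fuel + Sigma_a_mod + Sigma_a_other)
f = 0.555 / (0.555 + 0.015 + 0.0098)
f = 0.95723

0.95723


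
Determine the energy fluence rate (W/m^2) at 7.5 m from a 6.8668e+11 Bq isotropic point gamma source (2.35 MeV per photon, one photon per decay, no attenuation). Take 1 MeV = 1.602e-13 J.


psi = A * E * 1.602e-13 / (4*pi*r^2)
psi = 6.8668e+11 * 2.35 * 1.602e-13 / (4*pi*7.5^2)
psi = 3.6572e-04 W/m^2

3.6572e-04


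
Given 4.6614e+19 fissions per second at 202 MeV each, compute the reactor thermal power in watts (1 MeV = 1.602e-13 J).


P = fission_rate * E_MeV * 1.602e-13
P = 4.6614e+19 * 202 * 1.602e-13
P = 1.5084e+09 W

1.5084e+09


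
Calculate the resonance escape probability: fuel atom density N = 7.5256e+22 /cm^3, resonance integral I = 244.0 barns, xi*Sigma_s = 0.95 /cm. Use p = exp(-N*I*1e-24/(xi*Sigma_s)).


p = exp(-N * I * 1e-24 / (xi*Sigma_s))
p = exp(-7.5256e+22 * 244.0 * 1e-24 / 0.95)
p = 4.0324e-09

4.0324e-09


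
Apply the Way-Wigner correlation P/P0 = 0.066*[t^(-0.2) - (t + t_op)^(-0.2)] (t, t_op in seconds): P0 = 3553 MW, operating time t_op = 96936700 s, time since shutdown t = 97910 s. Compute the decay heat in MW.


P/P0 = 0.066 * [t^(-0.2) - (t + t_op)^(-0.2)]
P/P0 = 0.066 * [97910^(-0.2) - (97910 + 96936700)^(-0.2)]
P/P0 = 0.066 * [0.1004233 - 0.02527055] = 0.004960081
P = 3553 * 0.004960081 = 17.623 MW

17.623


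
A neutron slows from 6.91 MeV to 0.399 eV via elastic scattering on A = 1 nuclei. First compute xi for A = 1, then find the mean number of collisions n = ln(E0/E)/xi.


xi = 1 + (A-1)^2/(2A)*ln((A-1)/(A+1)) = 1 (for A = 1)
n = ln(E0/E) / xi
n = ln(6.91e6 / 0.399) / 1
n = ln(1.731830e+07) / 1 = 16.667

16.667


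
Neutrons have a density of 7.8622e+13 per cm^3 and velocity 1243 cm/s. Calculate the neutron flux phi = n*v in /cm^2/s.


phi = n * v
phi = 7.8622e+13 * 1243
phi = 9.7727e+16 /cm^2/s

9.7727e+16


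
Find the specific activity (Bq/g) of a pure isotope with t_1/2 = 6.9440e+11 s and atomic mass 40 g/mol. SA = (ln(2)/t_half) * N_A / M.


lambda = ln(2) / t_half = ln(2) / 6.9440e+11 = 9.981958e-13 /s
SA = lambda * N_A / M
SA = 9.981958e-13 * 6.022e23 / 40
SA = 1.5028e+10 Bq/g

1.5028e+10


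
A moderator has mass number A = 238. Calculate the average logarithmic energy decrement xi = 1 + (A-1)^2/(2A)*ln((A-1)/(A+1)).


xi = 1 + (A-1)^2/(2A) * ln((A-1)/(A+1))
xi = 1 + (238-1)^2/(2*238) * ln((238-1)/(238 +1))
xi = 0.0083799

0.0083799


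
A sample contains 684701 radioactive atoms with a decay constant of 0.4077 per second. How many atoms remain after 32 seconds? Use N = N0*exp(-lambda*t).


N = N0 * exp(-lambda * t)
N = 684701 * exp(-0.4077 * 32)
N = 1.4775

1.4775


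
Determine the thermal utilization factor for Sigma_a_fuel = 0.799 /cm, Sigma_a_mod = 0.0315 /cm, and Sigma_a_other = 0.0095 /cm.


f = Sigma_a_fuel / (Sigma_a_fuel + Sigma_a_mod + Sigma_a_other)
f = 0.799 / (0.799 + 0.0315 + 0.0095)
f = 0.95119

0.95119


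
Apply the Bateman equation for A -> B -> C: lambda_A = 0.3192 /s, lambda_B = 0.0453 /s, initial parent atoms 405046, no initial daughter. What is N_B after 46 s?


N_B(t) = lambda_A * N_A0 / (lambda_B - lambda_A) * [exp(-lambda_A*t) - exp(-lambda_B*t)]
exp(-0.3192*46) = 4.199207e-07; exp(-0.0453*46) = 0.1244564
N_B = 0.3192 * 405046 / (0.0453 - 0.3192) * (4.199207e-07 - 0.1244564)
N_B = 58748

58748


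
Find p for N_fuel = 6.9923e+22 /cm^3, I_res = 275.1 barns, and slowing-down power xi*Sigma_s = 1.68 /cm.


p = exp(-N * I * 1e-24 / (xi*Sigma_s))
p = exp(-6.9923e+22 * 275.1 * 1e-24 / 1.68)
p = 1.0651e-05

1.0651e-05


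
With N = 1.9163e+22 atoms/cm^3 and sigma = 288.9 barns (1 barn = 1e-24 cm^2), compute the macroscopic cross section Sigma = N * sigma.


Sigma = N * sigma_barns * 1e-24
Sigma = 1.9163e+22 * 288.9 * 1e-24
Sigma = 5.5362 /cm

5.5362


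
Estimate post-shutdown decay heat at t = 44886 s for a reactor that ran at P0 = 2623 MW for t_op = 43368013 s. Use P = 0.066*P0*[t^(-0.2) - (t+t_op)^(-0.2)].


P/P0 = 0.066 * [t^(-0.2) - (t + t_op)^(-0.2)]
P/P0 = 0.066 * [44886^(-0.2) - (44886 + 43368013)^(-0.2)]
P/P0 = 0.066 * [0.1173756 - 0.02968084] = 0.005787854
P = 2623 * 0.005787854 = 15.182 MW

15.182


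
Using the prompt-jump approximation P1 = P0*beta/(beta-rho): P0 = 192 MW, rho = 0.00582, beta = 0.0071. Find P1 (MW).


P1/P0 = beta / (beta - rho)
P1/P0 = 0.0071 / (0.0071 - 0.00582) = 5.546875
P1 = 192 * 5.546875 = 1065.0 MW

1065.0


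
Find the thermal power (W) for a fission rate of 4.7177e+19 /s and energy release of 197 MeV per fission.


P = fission_rate * E_MeV * 1.602e-13
P = 4.7177e+19 * 197 * 1.602e-13
P = 1.4889e+09 W

1.4889e+09


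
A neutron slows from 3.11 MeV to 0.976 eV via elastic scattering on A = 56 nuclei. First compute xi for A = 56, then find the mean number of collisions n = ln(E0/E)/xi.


xi = 1 + (A-1)^2/(2A)*ln((A-1)/(A+1)) = 0.03529286 (for A = 56)
n = ln(E0/E) / xi
n = ln(3.11e6 / 0.976) / 0.03529286
n = ln(3.186475e+06) / 0.03529286 = 424.29

424.29


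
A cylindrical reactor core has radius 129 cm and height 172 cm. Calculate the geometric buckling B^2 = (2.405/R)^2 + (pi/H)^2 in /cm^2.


B^2 = (2.405/R)^2 + (pi/H)^2
B^2 = (2.405/129)^2 + (pi/172)^2
B^2 = 6.8119e-04 /cm^2

6.8119e-04


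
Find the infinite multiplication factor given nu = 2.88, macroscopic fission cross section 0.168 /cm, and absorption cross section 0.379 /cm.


k_inf = nu * Sigma_f / Sigma_a
k_inf = 2.88 * 0.168 / 0.379
k_inf = 1.2766

1.2766


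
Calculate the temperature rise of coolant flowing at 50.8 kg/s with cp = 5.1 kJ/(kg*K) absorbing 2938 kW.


dT = Q / (m_dot * cp)
dT = 2938 / (50.8 * 5.1)
dT = 11.340 C

11.340


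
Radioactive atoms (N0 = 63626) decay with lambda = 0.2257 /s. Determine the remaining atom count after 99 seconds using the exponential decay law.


N = N0 * exp(-lambda * t)
N = 63626 * exp(-0.2257 * 99)
N = 1.2578e-05

1.2578e-05


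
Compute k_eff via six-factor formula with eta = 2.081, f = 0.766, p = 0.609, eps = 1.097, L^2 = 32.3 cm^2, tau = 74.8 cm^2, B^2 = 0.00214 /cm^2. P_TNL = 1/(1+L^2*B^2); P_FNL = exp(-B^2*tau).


k_inf = eta*f*p*eps = 2.081*0.766*0.609*1.097 = 1.064939
P_TNL = 1/(1 + L^2*B^2) = 1/(1 + 32.3*0.00214) = 0.9353469
P_FNL = exp(-B^2*tau) = exp(-0.00214*74.8) = 0.8520824
k_eff = k_inf * P_TNL * P_FNL = 1.064939 * 0.9353469 * 0.8520824
k_eff = 0.84875

0.84875


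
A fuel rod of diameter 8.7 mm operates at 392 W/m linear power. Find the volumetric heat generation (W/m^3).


r = D / 2 / 1000 = 8.7 / 2 / 1000 = 0.00435 m
q''' = q' / (pi * r^2)
q''' = 392 / (pi * 0.00435^2)
q''' = 6.5941e+06 W/m^3

6.5941e+06


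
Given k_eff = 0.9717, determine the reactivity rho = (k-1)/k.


rho = (k_eff - 1) / k_eff
rho = (0.9717 - 1) / 0.9717
rho = -0.029124

-0.029124


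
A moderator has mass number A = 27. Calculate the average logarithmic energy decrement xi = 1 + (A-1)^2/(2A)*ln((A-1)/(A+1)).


xi = 1 + (A-1)^2/(2A) * ln((A-1)/(A+1))
xi = 1 + (27-1)^2/(2*27) * ln((27-1)/(27 +1))
xi = 0.072278

0.072278


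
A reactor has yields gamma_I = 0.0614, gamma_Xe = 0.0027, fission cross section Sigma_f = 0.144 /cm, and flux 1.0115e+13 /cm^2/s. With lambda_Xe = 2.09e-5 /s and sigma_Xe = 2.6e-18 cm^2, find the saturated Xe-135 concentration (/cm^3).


Xe_eq = (gamma_I + gamma_Xe) * Sigma_f * phi / (lambda_Xe + sigma_Xe * phi)
Numerator = (0.0614 + 0.0027) * 0.144 * 1.0115e+13 = 9.336550e+10
Denominator = 2.09e-5 + 2.6e-18 * 1.0115e+13 = 4.719900e-05
Xe_eq = 9.336550e+10 / 4.719900e-05 = 1.9781e+15 /cm^3

1.9781e+15


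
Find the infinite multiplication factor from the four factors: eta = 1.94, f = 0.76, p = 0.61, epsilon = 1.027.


k_inf = eta * f * p * epsilon
k_inf = 1.94 * 0.76 * 0.61 * 1.027
k_inf = 0.92367

0.92367


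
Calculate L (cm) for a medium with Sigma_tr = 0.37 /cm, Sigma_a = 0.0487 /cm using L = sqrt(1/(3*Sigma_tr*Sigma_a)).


D = 1 / (3 * Sigma_tr) = 1 / (3 * 0.37) = 0.9009009 cm
L = sqrt(D / Sigma_a)
L = sqrt(0.9009009 / 0.0487)
L = 4.3010 cm

4.3010


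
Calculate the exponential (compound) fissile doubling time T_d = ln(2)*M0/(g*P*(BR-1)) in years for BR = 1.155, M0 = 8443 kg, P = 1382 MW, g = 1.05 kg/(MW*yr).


Breeding gain G = BR - 1 = 1.155 - 1 = 0.155
Fissile production rate = g * P * G = 1.05 * 1382 * 0.155 = 224.9205 kg/yr
T_d = ln(2) * M0 / (g * P * G)
T_d = ln(2) * 8443 / 224.9205 = 26.019 yr

26.019


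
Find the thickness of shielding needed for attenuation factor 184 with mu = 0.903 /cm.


x = ln(factor) / mu
x = ln(184) / 0.903
x = 5.7751 cm

5.7751


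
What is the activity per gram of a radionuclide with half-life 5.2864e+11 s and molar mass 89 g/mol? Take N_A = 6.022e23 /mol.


lambda = ln(2) / t_half = ln(2) / 5.2864e+11 = 1.311189e-12 /s
SA = lambda * N_A / M
SA = 1.311189e-12 * 6.022e23 / 89
SA = 8.8719e+09 Bq/g

8.8719e+09


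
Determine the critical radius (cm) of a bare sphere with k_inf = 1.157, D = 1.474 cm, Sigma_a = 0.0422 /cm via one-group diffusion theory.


L^2 = D / Sigma_a = 1.474 / 0.0422 = 34.92891 cm^2
B_m^2 = (k_inf - 1) / L^2 = (1.157 - 1) / 34.92891 = 0.004494844 /cm^2
For a bare sphere: B_g = pi/R, so R_c = pi / sqrt(B_m^2)
R_c = pi / sqrt(0.004494844) = 46.859 cm

46.859


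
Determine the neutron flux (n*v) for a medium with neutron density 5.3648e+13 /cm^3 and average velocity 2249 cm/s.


phi = n * v
phi = 5.3648e+13 * 2249
phi = 1.2065e+17 /cm^2/s

1.2065e+17


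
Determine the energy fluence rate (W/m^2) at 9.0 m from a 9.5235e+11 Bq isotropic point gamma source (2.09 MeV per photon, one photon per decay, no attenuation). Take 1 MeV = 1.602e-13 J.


psi = A * E * 1.602e-13 / (4*pi*r^2)
psi = 9.5235e+11 * 2.09 * 1.602e-13 / (4*pi*9.0^2)
psi = 3.1326e-04 W/m^2

3.1326e-04


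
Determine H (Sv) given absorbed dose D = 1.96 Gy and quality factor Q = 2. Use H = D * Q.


H = D * Q
H = 1.96 * 2
H = 3.9200 Sv

3.9200


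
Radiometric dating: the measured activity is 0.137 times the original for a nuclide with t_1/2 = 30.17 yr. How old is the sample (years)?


lambda = ln(2) / t_half = ln(2) / 30.17 = 0.02297472 /yr
t = -ln(A/A0) / lambda
t = -ln(0.137) / 0.02297472
t = 86.520 yr

86.520


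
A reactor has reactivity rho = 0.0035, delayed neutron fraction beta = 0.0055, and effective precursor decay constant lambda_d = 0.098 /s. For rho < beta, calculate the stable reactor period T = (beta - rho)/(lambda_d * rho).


T = (beta - rho) / (lambda_d * rho)
T = (0.0055 - 0.0035) / (0.098 * 0.0035)
T = 5.8309 s

5.8309


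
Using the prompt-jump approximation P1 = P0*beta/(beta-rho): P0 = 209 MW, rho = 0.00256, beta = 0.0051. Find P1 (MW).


P1/P0 = beta / (beta - rho)
P1/P0 = 0.0051 / (0.0051 - 0.00256) = 2.007874
P1 = 209 * 2.007874 = 419.65 MW

419.65


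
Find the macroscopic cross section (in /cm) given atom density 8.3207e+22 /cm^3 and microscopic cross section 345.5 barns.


Sigma = N * sigma_barns * 1e-24
Sigma = 8.3207e+22 * 345.5 * 1e-24
Sigma = 28.748 /cm

28.748


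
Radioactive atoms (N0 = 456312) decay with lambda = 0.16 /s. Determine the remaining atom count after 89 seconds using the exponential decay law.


N = N0 * exp(-lambda * t)
N = 456312 * exp(-0.16 * 89)
N = 0.29848

0.29848


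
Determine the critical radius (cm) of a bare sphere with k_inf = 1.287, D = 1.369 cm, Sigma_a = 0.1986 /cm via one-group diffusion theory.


L^2 = D / Sigma_a = 1.369 / 0.1986 = 6.893253 cm^2
B_m^2 = (k_inf - 1) / L^2 = (1.287 - 1) / 6.893253 = 0.04163491 /cm^2
For a bare sphere: B_g = pi/R, so R_c = pi / sqrt(B_m^2)
R_c = pi / sqrt(0.04163491) = 15.396 cm

15.396


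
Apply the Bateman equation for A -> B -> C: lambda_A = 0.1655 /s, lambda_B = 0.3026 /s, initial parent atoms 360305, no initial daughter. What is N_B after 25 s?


N_B(t) = lambda_A * N_A0 / (lambda_B - lambda_A) * [exp(-lambda_A*t) - exp(-lambda_B*t)]
exp(-0.1655*25) = 0.01596271; exp(-0.3026*25) = 5.182774e-04
N_B = 0.1655 * 360305 / (0.3026 - 0.1655) * (0.01596271 - 5.182774e-04)
N_B = 6717.4

6717.4


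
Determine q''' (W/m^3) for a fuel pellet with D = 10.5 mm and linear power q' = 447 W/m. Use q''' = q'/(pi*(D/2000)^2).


r = D / 2 / 1000 = 10.5 / 2 / 1000 = 0.00525 m
q''' = q' / (pi * r^2)
q''' = 447 / (pi * 0.00525^2)
q''' = 5.1623e+06 W/m^3

5.1623e+06


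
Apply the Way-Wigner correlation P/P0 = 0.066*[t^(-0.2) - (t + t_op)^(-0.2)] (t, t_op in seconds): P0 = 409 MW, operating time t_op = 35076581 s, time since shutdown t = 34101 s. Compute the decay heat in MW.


P/P0 = 0.066 * [t^(-0.2) - (t + t_op)^(-0.2)]
P/P0 = 0.066 * [34101^(-0.2) - (34101 + 35076581)^(-0.2)]
P/P0 = 0.066 * [0.1240071 - 0.03096793] = 0.006140585
P = 409 * 0.006140585 = 2.5115 MW

2.5115


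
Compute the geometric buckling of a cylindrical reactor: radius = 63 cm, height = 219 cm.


B^2 = (2.405/R)^2 + (pi/H)^2
B^2 = (2.405/63)^2 + (pi/219)^2
B^2 = 0.0016631 /cm^2

0.0016631


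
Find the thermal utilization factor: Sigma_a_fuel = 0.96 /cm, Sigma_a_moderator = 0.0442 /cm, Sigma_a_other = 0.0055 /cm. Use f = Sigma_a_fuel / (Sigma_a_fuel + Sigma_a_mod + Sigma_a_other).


f = Sigma_a_fuel / (Sigma_a_fuel + Sigma_a_mod + Sigma_a_other)
f = 0.96 / (0.96 + 0.0442 + 0.0055)
f = 0.95078

0.95078


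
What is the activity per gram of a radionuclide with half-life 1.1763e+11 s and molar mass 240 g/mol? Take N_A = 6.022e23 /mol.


lambda = ln(2) / t_half = ln(2) / 1.1763e+11 = 5.892605e-12 /s
SA = lambda * N_A / M
SA = 5.892605e-12 * 6.022e23 / 240
SA = 1.4786e+10 Bq/g

1.4786e+10


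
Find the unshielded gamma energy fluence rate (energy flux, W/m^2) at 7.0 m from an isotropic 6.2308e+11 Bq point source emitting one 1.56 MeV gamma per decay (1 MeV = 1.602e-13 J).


psi = A * E * 1.602e-13 / (4*pi*r^2)
psi = 6.2308e+11 * 1.56 * 1.602e-13 / (4*pi*7.0^2)
psi = 2.5289e-04 W/m^2

2.5289e-04


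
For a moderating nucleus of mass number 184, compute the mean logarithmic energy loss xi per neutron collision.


xi = 1 + (A-1)^2/(2A) * ln((A-1)/(A+1))
xi = 1 + (184-1)^2/(2*184) * ln((184-1)/(184 +1))
xi = 0.010830

0.010830


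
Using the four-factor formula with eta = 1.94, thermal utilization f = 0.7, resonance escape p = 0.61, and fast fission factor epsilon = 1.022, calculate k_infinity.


k_inf = eta * f * p * epsilon
k_inf = 1.94 * 0.7 * 0.61 * 1.022
k_inf = 0.84660

0.84660


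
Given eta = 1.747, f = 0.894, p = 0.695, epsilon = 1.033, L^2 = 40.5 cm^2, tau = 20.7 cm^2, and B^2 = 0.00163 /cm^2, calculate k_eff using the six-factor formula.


k_inf = eta*f*p*eps = 1.747*0.894*0.695*1.033 = 1.121284
P_TNL = 1/(1 + L^2*B^2) = 1/(1 + 40.5*0.00163) = 0.9380731
P_FNL = exp(-B^2*tau) = exp(-0.00163*20.7) = 0.9668219
k_eff = k_inf * P_TNL * P_FNL = 1.121284 * 0.9380731 * 0.9668219
k_eff = 1.0169

1.0169


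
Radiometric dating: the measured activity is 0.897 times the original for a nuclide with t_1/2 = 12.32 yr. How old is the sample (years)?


lambda = ln(2) / t_half = ln(2) / 12.32 = 0.05626195 /yr
t = -ln(A/A0) / lambda
t = -ln(0.897) / 0.05626195
t = 1.9320 yr

1.9320


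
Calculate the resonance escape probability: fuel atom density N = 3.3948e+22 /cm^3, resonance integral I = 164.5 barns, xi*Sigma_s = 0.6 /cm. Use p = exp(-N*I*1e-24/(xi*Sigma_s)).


p = exp(-N * I * 1e-24 / (xi*Sigma_s))
p = exp(-3.3948e+22 * 164.5 * 1e-24 / 0.6)
p = 9.0749e-05

9.0749e-05


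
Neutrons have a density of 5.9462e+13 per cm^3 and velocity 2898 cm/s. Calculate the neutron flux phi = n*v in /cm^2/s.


phi = n * v
phi = 5.9462e+13 * 2898
phi = 1.7232e+17 /cm^2/s

1.7232e+17


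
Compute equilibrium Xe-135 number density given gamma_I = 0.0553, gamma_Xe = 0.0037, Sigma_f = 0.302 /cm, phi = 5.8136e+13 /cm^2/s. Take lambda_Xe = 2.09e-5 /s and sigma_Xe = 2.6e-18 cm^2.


Xe_eq = (gamma_I + gamma_Xe) * Sigma_f * phi / (lambda_Xe + sigma_Xe * phi)
Numerator = (0.0553 + 0.0037) * 0.302 * 5.8136e+13 = 1.035867e+12
Denominator = 2.09e-5 + 2.6e-18 * 5.8136e+13 = 1.720536e-04
Xe_eq = 1.035867e+12 / 1.720536e-04 = 6.0206e+15 /cm^3

6.0206e+15


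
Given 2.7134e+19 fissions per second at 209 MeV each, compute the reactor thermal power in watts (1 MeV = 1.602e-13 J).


P = fission_rate * E_MeV * 1.602e-13
P = 2.7134e+19 * 209 * 1.602e-13
P = 9.0850e+08 W

9.0850e+08


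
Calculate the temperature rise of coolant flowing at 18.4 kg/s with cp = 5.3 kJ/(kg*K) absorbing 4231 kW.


dT = Q / (m_dot * cp)
dT = 4231 / (18.4 * 5.3)
dT = 43.386 C

43.386


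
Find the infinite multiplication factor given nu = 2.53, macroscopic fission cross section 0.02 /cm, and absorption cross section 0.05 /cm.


k_inf = nu * Sigma_f / Sigma_a
k_inf = 2.53 * 0.02 / 0.05
k_inf = 1.0120

1.0120


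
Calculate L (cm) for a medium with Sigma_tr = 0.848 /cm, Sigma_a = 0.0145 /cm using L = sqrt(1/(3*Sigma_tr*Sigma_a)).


D = 1 / (3 * Sigma_tr) = 1 / (3 * 0.848) = 0.3930818 cm
L = sqrt(D / Sigma_a)
L = sqrt(0.3930818 / 0.0145)
L = 5.2066 cm

5.2066


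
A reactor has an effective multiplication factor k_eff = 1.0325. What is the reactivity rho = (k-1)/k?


rho = (k_eff - 1) / k_eff
rho = (1.0325 - 1) / 1.0325
rho = 0.031477

0.031477


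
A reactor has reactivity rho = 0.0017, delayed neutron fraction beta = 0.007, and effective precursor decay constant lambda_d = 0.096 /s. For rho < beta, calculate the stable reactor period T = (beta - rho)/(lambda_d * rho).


T = (beta - rho) / (lambda_d * rho)
T = (0.007 - 0.0017) / (0.096 * 0.0017)
T = 32.475 s

32.475


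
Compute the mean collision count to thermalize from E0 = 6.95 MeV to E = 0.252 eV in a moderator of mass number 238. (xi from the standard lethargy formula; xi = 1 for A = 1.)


xi = 1 + (A-1)^2/(2A)*ln((A-1)/(A+1)) = 0.008379872 (for A = 238)
n = ln(E0/E) / xi
n = ln(6.95e6 / 0.252) / 0.008379872
n = ln(2.757937e+07) / 0.008379872 = 2044.5

2044.5


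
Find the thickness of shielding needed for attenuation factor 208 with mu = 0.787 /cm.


x = ln(factor) / mu
x = ln(208) / 0.787
x = 6.7821 cm

6.7821


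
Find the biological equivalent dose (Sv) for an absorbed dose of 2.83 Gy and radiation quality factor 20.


H = D * Q
H = 2.83 * 20
H = 56.600 Sv

56.600


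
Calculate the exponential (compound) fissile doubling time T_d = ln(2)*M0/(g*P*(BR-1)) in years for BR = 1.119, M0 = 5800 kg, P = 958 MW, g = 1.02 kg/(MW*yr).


Breeding gain G = BR - 1 = 1.119 - 1 = 0.119
Fissile production rate = g * P * G = 1.02 * 958 * 0.119 = 116.28204 kg/yr
T_d = ln(2) * M0 / (g * P * G)
T_d = ln(2) * 5800 / 116.28204 = 34.573 yr

34.573


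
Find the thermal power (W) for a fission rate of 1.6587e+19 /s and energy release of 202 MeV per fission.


P = fission_rate * E_MeV * 1.602e-13
P = 1.6587e+19 * 202 * 1.602e-13
P = 5.3676e+08 W

5.3676e+08


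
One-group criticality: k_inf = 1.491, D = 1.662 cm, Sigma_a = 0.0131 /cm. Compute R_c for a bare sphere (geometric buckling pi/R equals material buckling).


L^2 = D / Sigma_a = 1.662 / 0.0131 = 126.8702 cm^2
B_m^2 = (k_inf - 1) / L^2 = (1.491 - 1) / 126.8702 = 0.003870097 /cm^2
For a bare sphere: B_g = pi/R, so R_c = pi / sqrt(B_m^2)
R_c = pi / sqrt(0.003870097) = 50.500 cm

50.500


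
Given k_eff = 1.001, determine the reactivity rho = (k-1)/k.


rho = (k_eff - 1) / k_eff
rho = (1.001 - 1) / 1.001
rho = 9.9900e-04

9.9900e-04


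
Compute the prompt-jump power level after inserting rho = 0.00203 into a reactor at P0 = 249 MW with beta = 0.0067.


P1/P0 = beta / (beta - rho)
P1/P0 = 0.0067 / (0.0067 - 0.00203) = 1.434690
P1 = 249 * 1.434690 = 357.24 MW

357.24


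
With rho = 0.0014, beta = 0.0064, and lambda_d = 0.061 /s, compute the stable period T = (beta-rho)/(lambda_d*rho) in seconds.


T = (beta - rho) / (lambda_d * rho)
T = (0.0064 - 0.0014) / (0.061 * 0.0014)
T = 58.548 s

58.548


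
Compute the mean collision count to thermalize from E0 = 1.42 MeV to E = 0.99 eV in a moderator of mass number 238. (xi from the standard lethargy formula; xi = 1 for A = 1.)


xi = 1 + (A-1)^2/(2A)*ln((A-1)/(A+1)) = 0.008379872 (for A = 238)
n = ln(E0/E) / xi
n = ln(1.42e6 / 0.99) / 0.008379872
n = ln(1.434343e+06) / 0.008379872 = 1691.7

1691.7


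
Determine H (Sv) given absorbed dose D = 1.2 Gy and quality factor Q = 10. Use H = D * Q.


H = D * Q
H = 1.2 * 10
H = 12.000 Sv

12.000


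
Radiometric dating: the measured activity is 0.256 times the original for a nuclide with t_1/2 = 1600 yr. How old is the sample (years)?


lambda = ln(2) / t_half = ln(2) / 1600 = 4.332170e-04 /yr
t = -ln(A/A0) / lambda
t = -ln(0.256) / 4.332170e-04
t = 3145.3 yr

3145.3


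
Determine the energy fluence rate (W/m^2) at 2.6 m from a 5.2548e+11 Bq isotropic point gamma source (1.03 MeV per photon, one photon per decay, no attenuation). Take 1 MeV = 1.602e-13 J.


psi = A * E * 1.602e-13 / (4*pi*r^2)
psi = 5.2548e+11 * 1.03 * 1.602e-13 / (4*pi*2.6^2)
psi = 0.0010207 W/m^2

0.0010207


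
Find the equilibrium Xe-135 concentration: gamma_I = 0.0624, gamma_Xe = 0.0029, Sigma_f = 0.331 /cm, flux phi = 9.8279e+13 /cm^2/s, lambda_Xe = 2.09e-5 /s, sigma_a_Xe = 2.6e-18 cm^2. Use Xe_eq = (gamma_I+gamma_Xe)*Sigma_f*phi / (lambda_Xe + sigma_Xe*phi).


Xe_eq = (gamma_I + gamma_Xe) * Sigma_f * phi / (lambda_Xe + sigma_Xe * phi)
Numerator = (0.0624 + 0.0029) * 0.331 * 9.8279e+13 = 2.124232e+12
Denominator = 2.09e-5 + 2.6e-18 * 9.8279e+13 = 2.764254e-04
Xe_eq = 2.124232e+12 / 2.764254e-04 = 7.6846e+15 /cm^3

7.6846e+15


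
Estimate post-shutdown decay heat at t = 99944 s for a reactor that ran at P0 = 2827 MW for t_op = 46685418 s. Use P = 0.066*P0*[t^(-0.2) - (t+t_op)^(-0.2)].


P/P0 = 0.066 * [t^(-0.2) - (t + t_op)^(-0.2)]
P/P0 = 0.066 * [99944^(-0.2) - (99944 + 46685418)^(-0.2)]
P/P0 = 0.066 * [0.1000112 - 0.02924004] = 0.004670897
P = 2827 * 0.004670897 = 13.205 MW

13.205


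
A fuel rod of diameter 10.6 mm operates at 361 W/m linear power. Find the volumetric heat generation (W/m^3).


r = D / 2 / 1000 = 10.6 / 2 / 1000 = 0.0053 m
q''' = q' / (pi * r^2)
q''' = 361 / (pi * 0.0053^2)
q''' = 4.0908e+06 W/m^3

4.0908e+06


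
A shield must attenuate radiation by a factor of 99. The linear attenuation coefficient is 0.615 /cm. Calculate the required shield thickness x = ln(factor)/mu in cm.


x = ln(factor) / mu
x = ln(99) / 0.615
x = 7.4717 cm

7.4717


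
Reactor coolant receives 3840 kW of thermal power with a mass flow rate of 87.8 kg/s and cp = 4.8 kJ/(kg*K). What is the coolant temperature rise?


dT = Q / (m_dot * cp)
dT = 3840 / (87.8 * 4.8)
dT = 9.1116 C

9.1116


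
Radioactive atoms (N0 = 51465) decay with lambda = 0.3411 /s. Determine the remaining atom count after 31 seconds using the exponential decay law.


N = N0 * exp(-lambda * t)
N = 51465 * exp(-0.3411 * 31)
N = 1.3159

1.3159


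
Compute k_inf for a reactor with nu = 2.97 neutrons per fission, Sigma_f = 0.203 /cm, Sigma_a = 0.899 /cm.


k_inf = nu * Sigma_f / Sigma_a
k_inf = 2.97 * 0.203 / 0.899
k_inf = 0.67065

0.67065


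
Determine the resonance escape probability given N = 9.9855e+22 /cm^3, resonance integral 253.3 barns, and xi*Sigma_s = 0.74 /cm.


p = exp(-N * I * 1e-24 / (xi*Sigma_s))
p = exp(-9.9855e+22 * 253.3 * 1e-24 / 0.74)
p = 1.4314e-15

1.4314e-15


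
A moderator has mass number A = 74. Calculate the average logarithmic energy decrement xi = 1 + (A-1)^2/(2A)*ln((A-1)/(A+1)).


xi = 1 + (A-1)^2/(2A) * ln((A-1)/(A+1))
xi = 1 + (74-1)^2/(2*74) * ln((74-1)/(74 +1))
xi = 0.026785

0.026785


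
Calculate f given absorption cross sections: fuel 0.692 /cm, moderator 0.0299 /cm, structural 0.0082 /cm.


f = Sigma_a_fuel / (Sigma_a_fuel + Sigma_a_mod + Sigma_a_other)
f = 0.692 / (0.692 + 0.0299 + 0.0082)
f = 0.94782

0.94782


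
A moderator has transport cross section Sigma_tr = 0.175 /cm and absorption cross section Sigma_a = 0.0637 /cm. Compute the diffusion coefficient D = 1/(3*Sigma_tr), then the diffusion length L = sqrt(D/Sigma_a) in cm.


D = 1 / (3 * Sigma_tr) = 1 / (3 * 0.175) = 1.904762 cm
L = sqrt(D / Sigma_a)
L = sqrt(1.904762 / 0.0637)
L = 5.4683 cm

5.4683


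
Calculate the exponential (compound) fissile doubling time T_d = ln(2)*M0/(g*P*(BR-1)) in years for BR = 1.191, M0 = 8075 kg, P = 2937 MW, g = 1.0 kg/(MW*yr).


Breeding gain G = BR - 1 = 1.191 - 1 = 0.191
Fissile production rate = g * P * G = 1.0 * 2937 * 0.191 = 560.967 kg/yr
T_d = ln(2) * M0 / (g * P * G)
T_d = ln(2) * 8075 / 560.967 = 9.9777 yr

9.9777


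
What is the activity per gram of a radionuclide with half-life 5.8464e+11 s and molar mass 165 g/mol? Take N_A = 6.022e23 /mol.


lambda = ln(2) / t_half = ln(2) / 5.8464e+11 = 1.185597e-12 /s
SA = lambda * N_A / M
SA = 1.185597e-12 * 6.022e23 / 165
SA = 4.3271e+09 Bq/g

4.3271e+09


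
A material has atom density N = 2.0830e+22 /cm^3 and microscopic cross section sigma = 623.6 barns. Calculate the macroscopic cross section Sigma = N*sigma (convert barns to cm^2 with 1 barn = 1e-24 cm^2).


Sigma = N * sigma_barns * 1e-24
Sigma = 2.0830e+22 * 623.6 * 1e-24
Sigma = 12.990 /cm

12.990


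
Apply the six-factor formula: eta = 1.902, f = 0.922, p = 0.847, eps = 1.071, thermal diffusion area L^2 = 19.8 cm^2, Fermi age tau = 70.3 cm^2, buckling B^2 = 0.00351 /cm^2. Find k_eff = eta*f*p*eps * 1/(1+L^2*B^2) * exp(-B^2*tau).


k_inf = eta*f*p*eps = 1.902*0.922*0.847*1.071 = 1.590795
P_TNL = 1/(1 + L^2*B^2) = 1/(1 + 19.8*0.00351) = 0.9350181
P_FNL = exp(-B^2*tau) = exp(-0.00351*70.3) = 0.7813337
k_eff = k_inf * P_TNL * P_FNL = 1.590795 * 0.9350181 * 0.7813337
k_eff = 1.1622

1.1622


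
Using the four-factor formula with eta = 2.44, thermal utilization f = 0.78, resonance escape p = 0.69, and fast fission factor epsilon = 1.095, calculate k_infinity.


k_inf = eta * f * p * epsilon
k_inf = 2.44 * 0.78 * 0.69 * 1.095
k_inf = 1.4380

1.4380


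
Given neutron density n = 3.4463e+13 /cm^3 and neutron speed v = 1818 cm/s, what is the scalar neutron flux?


phi = n * v
phi = 3.4463e+13 * 1818
phi = 6.2654e+16 /cm^2/s

6.2654e+16


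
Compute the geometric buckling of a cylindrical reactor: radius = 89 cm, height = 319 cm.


B^2 = (2.405/R)^2 + (pi/H)^2
B^2 = (2.405/89)^2 + (pi/319)^2
B^2 = 8.2720e-04 /cm^2

8.2720e-04


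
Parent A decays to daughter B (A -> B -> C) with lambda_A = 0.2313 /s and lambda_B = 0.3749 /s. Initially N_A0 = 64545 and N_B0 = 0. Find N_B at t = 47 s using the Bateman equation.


N_B(t) = lambda_A * N_A0 / (lambda_B - lambda_A) * [exp(-lambda_A*t) - exp(-lambda_B*t)]
exp(-0.2313*47) = 1.899946e-05; exp(-0.3749*47) = 2.226388e-08
N_B = 0.2313 * 64545 / (0.3749 - 0.2313) * (1.899946e-05 - 2.226388e-08)
N_B = 1.9729

1.9729


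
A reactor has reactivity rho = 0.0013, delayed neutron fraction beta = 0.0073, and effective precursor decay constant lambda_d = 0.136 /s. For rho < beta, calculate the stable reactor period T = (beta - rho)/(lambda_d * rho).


T = (beta - rho) / (lambda_d * rho)
T = (0.0073 - 0.0013) / (0.136 * 0.0013)
T = 33.937 s

33.937


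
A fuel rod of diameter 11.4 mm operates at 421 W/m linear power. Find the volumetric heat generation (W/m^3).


r = D / 2 / 1000 = 11.4 / 2 / 1000 = 0.0057 m
q''' = q' / (pi * r^2)
q''' = 421 / (pi * 0.0057^2)
q''' = 4.1246e+06 W/m^3

4.1246e+06


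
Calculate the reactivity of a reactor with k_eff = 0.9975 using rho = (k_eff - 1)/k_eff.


rho = (k_eff - 1) / k_eff
rho = (0.9975 - 1) / 0.9975
rho = -0.0025063

-0.0025063


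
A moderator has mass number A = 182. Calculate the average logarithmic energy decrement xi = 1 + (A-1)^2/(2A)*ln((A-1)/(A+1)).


xi = 1 + (A-1)^2/(2A) * ln((A-1)/(A+1))
xi = 1 + (182-1)^2/(2*182) * ln((182-1)/(182 +1))
xi = 0.010949

0.010949


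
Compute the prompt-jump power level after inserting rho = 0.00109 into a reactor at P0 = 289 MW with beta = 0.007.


P1/P0 = beta / (beta - rho)
P1/P0 = 0.007 / (0.007 - 0.00109) = 1.184433
P1 = 289 * 1.184433 = 342.30 MW

342.30


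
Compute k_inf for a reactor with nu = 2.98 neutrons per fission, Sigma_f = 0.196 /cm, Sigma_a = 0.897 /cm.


k_inf = nu * Sigma_f / Sigma_a
k_inf = 2.98 * 0.196 / 0.897
k_inf = 0.65115

0.65115


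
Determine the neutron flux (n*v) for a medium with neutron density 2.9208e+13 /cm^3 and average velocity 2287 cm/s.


phi = n * v
phi = 2.9208e+13 * 2287
phi = 6.6799e+16 /cm^2/s

6.6799e+16


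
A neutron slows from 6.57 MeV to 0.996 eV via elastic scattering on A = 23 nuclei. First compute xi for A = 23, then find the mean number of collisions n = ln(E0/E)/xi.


xi = 1 + (A-1)^2/(2A)*ln((A-1)/(A+1)) = 0.08448899 (for A = 23)
n = ln(E0/E) / xi
n = ln(6.57e6 / 0.996) / 0.08448899
n = ln(6.596386e+06) / 0.08448899 = 185.85

185.85


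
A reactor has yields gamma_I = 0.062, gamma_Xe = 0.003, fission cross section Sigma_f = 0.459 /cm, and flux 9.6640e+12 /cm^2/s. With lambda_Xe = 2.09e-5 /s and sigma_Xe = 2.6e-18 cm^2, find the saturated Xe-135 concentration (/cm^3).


Xe_eq = (gamma_I + gamma_Xe) * Sigma_f * phi / (lambda_Xe + sigma_Xe * phi)
Numerator = (0.062 + 0.003) * 0.459 * 9.6640e+12 = 2.883254e+11
Denominator = 2.09e-5 + 2.6e-18 * 9.6640e+12 = 4.602640e-05
Xe_eq = 2.883254e+11 / 4.602640e-05 = 6.2643e+15 /cm^3

6.2643e+15


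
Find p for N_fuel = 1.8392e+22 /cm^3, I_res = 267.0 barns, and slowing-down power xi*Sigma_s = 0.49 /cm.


p = exp(-N * I * 1e-24 / (xi*Sigma_s))
p = exp(-1.8392e+22 * 267.0 * 1e-24 / 0.49)
p = 4.4423e-05

4.4423e-05


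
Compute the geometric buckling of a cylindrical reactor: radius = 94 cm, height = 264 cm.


B^2 = (2.405/R)^2 + (pi/H)^2
B^2 = (2.405/94)^2 + (pi/264)^2
B^2 = 7.9621e-04 /cm^2

7.9621e-04


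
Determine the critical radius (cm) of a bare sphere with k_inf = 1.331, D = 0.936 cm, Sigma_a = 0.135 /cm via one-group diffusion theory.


L^2 = D / Sigma_a = 0.936 / 0.135 = 6.933333 cm^2
B_m^2 = (k_inf - 1) / L^2 = (1.331 - 1) / 6.933333 = 0.04774039 /cm^2
For a bare sphere: B_g = pi/R, so R_c = pi / sqrt(B_m^2)
R_c = pi / sqrt(0.04774039) = 14.378 cm

14.378


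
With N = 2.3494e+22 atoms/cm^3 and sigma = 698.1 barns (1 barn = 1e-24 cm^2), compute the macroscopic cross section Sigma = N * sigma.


Sigma = N * sigma_barns * 1e-24
Sigma = 2.3494e+22 * 698.1 * 1e-24
Sigma = 16.401 /cm

16.401


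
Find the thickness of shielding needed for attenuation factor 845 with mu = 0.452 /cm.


x = ln(factor) / mu
x = ln(845) / 0.452
x = 14.910 cm

14.910


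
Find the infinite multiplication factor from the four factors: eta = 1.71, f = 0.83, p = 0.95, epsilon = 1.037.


k_inf = eta * f * p * epsilon
k_inf = 1.71 * 0.83 * 0.95 * 1.037
k_inf = 1.3982

1.3982


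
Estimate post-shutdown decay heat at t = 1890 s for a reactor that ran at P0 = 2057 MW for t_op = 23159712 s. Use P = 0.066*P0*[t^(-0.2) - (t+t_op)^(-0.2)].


P/P0 = 0.066 * [t^(-0.2) - (t + t_op)^(-0.2)]
P/P0 = 0.066 * [1890^(-0.2) - (1890 + 23159712)^(-0.2)]
P/P0 = 0.066 * [0.2211605 - 0.03365474] = 0.01237538
P = 2057 * 0.01237538 = 25.456 MW

25.456


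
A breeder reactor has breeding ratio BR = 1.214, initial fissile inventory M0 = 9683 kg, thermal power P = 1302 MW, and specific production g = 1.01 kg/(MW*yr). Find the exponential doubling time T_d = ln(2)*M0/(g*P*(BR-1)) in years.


Breeding gain G = BR - 1 = 1.214 - 1 = 0.214
Fissile production rate = g * P * G = 1.01 * 1302 * 0.214 = 281.41428 kg/yr
T_d = ln(2) * M0 / (g * P * G)
T_d = ln(2) * 9683 / 281.41428 = 23.850 yr

23.850


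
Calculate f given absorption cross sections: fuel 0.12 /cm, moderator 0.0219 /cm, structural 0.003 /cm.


f = Sigma_a_fuel / (Sigma_a_fuel + Sigma_a_mod + Sigma_a_other)
f = 0.12 / (0.12 + 0.0219 + 0.003)
f = 0.82816

0.82816


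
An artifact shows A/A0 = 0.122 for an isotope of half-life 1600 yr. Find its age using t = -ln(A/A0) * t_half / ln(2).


lambda = ln(2) / t_half = ln(2) / 1600 = 4.332170e-04 /yr
t = -ln(A/A0) / lambda
t = -ln(0.122) / 4.332170e-04
t = 4856.1 yr

4856.1


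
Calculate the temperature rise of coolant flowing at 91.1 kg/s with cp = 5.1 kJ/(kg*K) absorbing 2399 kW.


dT = Q / (m_dot * cp)
dT = 2399 / (91.1 * 5.1)
dT = 5.1635 C

5.1635


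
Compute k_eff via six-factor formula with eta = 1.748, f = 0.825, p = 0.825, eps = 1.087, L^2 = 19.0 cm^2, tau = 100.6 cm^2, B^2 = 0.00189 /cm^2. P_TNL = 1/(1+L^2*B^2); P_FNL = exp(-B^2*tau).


k_inf = eta*f*p*eps = 1.748*0.825*0.825*1.087 = 1.293239
P_TNL = 1/(1 + L^2*B^2) = 1/(1 + 19.0*0.00189) = 0.9653348
P_FNL = exp(-B^2*tau) = exp(-0.00189*100.6) = 0.8268483
k_eff = k_inf * P_TNL * P_FNL = 1.293239 * 0.9653348 * 0.8268483
k_eff = 1.0322

1.0322


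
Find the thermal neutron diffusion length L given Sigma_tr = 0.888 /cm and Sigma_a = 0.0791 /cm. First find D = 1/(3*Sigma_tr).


D = 1 / (3 * Sigma_tr) = 1 / (3 * 0.888) = 0.3753754 cm
L = sqrt(D / Sigma_a)
L = sqrt(0.3753754 / 0.0791)
L = 2.1784 cm

2.1784


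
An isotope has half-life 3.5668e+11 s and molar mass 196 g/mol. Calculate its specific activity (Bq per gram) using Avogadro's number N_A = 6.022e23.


lambda = ln(2) / t_half = ln(2) / 3.5668e+11 = 1.943331e-12 /s
SA = lambda * N_A / M
SA = 1.943331e-12 * 6.022e23 / 196
SA = 5.9708e+09 Bq/g

5.9708e+09


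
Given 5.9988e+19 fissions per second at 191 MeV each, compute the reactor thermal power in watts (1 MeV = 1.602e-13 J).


P = fission_rate * E_MeV * 1.602e-13
P = 5.9988e+19 * 191 * 1.602e-13
P = 1.8355e+09 W

1.8355e+09


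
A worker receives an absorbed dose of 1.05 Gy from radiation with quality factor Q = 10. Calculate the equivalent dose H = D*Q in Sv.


H = D * Q
H = 1.05 * 10
H = 10.500 Sv

10.500


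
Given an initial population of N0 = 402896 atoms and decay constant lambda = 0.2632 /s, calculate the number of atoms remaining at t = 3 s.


N = N0 * exp(-lambda * t)
N = 402896 * exp(-0.2632 * 3)
N = 182925

182925


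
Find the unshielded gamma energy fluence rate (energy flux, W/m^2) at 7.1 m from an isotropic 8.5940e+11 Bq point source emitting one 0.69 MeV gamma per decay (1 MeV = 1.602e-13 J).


psi = A * E * 1.602e-13 / (4*pi*r^2)
psi = 8.5940e+11 * 0.69 * 1.602e-13 / (4*pi*7.1^2)
psi = 1.4996e-04 W/m^2

1.4996e-04


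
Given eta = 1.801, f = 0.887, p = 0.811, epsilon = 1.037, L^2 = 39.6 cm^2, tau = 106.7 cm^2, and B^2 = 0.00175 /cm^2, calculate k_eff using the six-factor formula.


k_inf = eta*f*p*eps = 1.801*0.887*0.811*1.037 = 1.343498
P_TNL = 1/(1 + L^2*B^2) = 1/(1 + 39.6*0.00175) = 0.9351912
P_FNL = exp(-B^2*tau) = exp(-0.00175*106.7) = 0.8296719
k_eff = k_inf * P_TNL * P_FNL = 1.343498 * 0.9351912 * 0.8296719
k_eff = 1.0424

1.0424
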